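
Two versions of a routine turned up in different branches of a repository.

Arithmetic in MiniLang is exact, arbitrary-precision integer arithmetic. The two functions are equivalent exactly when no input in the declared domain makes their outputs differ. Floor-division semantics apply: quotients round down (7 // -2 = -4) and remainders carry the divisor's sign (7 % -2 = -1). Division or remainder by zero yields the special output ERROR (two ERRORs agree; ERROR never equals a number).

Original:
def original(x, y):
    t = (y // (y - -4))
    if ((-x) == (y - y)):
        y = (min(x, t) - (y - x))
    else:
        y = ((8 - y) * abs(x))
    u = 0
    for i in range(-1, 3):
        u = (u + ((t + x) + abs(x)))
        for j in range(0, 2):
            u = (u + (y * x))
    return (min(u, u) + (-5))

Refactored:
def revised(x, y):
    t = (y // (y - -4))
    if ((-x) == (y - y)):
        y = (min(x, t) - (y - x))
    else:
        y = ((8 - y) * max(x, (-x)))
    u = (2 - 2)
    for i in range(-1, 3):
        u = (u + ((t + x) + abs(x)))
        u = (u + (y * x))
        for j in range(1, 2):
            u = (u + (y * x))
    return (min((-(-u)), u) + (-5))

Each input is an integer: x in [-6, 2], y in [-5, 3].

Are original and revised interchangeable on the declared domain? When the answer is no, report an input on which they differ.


Behavior is preserved: although min/max/abs usage differs; constant usage differs; loop structure differs; statement counts differ; arithmetic usage differs, the outputs never diverge.
Spot check at x=2, y=-5 — original: t=5, then ((-x) == (y - y)) is false, then y=26, then u=0, then (i=-1), then u=9, then (j=0), then u=61, then (j=1), then u=113, then (i=0), then u=122, then (j=0), then u=174, then (j=1), then u=226, then (i=1), then u=235, then (j=0), then u=287, then (j=1), then u=339, then (i=2), then u=348, then (j=0), then u=400, then (j=1), then u=452, then returns 447. revised: t=5, then ((-x) == (y - y)) is false, then y=26, then u=0, then (i=-1), then u=9, then u=61, then (j=1), then u=113, then (i=0), then u=122, then u=174, then (j=1), then u=226, then (i=1), then u=235, then u=287, then (j=1), then u=339, then (i=2), then u=348, then u=400, then (j=1), then u=452, then returns 447. Both give 447.
Across all 81 domain points the two functions coincide.
verdict: equivalent


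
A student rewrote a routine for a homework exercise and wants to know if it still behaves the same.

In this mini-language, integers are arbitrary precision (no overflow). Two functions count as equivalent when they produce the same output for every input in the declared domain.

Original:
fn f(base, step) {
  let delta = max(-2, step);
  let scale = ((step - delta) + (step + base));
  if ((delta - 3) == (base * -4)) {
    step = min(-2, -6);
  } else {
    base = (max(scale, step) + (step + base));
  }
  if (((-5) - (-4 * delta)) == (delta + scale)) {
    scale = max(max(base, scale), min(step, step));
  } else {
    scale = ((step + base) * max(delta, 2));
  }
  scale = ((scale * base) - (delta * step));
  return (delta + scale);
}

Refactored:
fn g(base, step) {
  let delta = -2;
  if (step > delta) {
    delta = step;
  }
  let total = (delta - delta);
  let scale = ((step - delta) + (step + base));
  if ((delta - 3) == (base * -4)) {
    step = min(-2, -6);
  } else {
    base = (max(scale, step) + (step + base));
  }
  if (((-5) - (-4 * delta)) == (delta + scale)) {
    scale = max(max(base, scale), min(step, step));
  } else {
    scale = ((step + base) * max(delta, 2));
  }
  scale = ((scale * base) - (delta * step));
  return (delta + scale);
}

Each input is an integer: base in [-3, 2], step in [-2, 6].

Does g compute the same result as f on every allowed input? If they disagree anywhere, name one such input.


Reading the diff, among the changes: min/max/abs usage differs, and local variable names differ, and arithmetic usage differs, and statement counts differ, and branching structure differs, and comparison usage differs.
Tracing base=-3, step=4: f: delta=4, then scale=1, then ((delta - 3) == (base * -4)) is false, then base=5, then (((-5) - (-4 * delta)) == (delta + scale)) is false, then scale=36, then scale=164, then returns 168 | g: delta=-2, then (step > delta) is true, then delta=4, then total=0, then scale=1, then ((delta - 3) == (base * -4)) is false, then base=5, then (((-5) - (-4 * delta)) == (delta + scale)) is false, then scale=36, then scale=164, then returns 168 — matching result 168.
Every one of the 54 inputs gives matching results.
verdict: equivalent


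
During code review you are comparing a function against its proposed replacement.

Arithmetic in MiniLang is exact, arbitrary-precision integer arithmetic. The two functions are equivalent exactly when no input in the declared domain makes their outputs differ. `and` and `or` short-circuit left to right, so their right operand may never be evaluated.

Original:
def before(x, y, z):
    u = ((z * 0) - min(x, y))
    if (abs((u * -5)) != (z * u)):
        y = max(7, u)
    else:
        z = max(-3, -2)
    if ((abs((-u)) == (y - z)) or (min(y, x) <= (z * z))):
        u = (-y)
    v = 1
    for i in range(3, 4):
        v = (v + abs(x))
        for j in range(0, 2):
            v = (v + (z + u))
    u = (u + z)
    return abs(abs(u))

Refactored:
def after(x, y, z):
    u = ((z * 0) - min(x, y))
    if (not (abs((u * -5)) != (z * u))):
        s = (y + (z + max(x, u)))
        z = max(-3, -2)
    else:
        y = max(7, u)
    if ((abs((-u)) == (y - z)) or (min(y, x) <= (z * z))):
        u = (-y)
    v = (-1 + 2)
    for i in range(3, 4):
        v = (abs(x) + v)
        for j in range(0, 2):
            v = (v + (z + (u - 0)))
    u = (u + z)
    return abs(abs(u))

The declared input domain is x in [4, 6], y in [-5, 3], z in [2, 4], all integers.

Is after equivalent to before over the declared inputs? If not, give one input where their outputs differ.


Changes here: boolean connective usage differs; also constant usage differs; also min/max/abs usage differs; also statement counts differ; also local variable names differ; also arithmetic usage differs; the full 81-point sweep finds no disagreement.
verdict: equivalent


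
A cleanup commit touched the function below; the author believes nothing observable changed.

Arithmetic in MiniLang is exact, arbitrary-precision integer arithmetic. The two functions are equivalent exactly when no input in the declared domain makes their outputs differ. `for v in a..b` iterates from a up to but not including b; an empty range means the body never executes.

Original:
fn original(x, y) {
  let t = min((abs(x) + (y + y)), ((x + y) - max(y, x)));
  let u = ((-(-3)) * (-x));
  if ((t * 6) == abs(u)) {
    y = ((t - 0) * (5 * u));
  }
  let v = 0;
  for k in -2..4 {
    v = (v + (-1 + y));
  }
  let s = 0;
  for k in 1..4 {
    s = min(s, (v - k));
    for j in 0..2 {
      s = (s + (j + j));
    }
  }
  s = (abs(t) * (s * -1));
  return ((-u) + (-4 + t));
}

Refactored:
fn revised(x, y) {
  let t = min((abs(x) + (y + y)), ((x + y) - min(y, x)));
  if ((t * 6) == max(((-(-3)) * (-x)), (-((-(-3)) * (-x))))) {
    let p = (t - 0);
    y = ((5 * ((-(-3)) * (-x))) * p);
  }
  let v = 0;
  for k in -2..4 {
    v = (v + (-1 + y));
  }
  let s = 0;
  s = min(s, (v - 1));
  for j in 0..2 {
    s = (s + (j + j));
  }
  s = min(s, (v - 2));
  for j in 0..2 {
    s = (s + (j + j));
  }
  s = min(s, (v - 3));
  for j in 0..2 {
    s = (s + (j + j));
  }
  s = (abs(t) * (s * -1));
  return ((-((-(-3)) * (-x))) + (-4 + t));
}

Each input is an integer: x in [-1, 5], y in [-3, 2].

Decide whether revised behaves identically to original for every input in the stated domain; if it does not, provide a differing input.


Take x=-1, y=0.
original: t := -1 | u := 3 | ((t * 6) == abs(u)): false | v := 0 | iter k=-2: | v := -1 | iter k=-1: | v := -2 | iter k=0: | v := -3 | iter k=1: | v := -4 | iter k=2: | v := -5 | iter k=3: | v := -6 | s := 0 | iter k=1: | s := -7 | iter j=0: | s := -7 | iter j=1: | s := -5 | iter k=2: | s := -8 | iter j=0: | s := -8 | iter j=1: | s := -6 | iter k=3: | s := -9 | iter j=0: | s := -9 | iter j=1: | s := -7 | s := 7 | result -8
revised: t := 0 | ((t * 6) == max(((-(-3)) * (-x)), (-((-(-3)) * (-x))))): false | v := 0 | iter k=-2: | v := -1 | iter k=-1: | v := -2 | iter k=0: | v := -3 | iter k=1: | v := -4 | iter k=2: | v := -5 | iter k=3: | v := -6 | s := 0 | s := -7 | iter j=0: | s := -7 | iter j=1: | s := -5 | s := -8 | iter j=0: | s := -8 | iter j=1: | s := -6 | s := -9 | iter j=0: | s := -9 | iter j=1: | s := -7 | s := 0 | result -7
-8 vs -7 — the two versions disagree here.
verdict: not equivalent; witness: x=-1, y=0


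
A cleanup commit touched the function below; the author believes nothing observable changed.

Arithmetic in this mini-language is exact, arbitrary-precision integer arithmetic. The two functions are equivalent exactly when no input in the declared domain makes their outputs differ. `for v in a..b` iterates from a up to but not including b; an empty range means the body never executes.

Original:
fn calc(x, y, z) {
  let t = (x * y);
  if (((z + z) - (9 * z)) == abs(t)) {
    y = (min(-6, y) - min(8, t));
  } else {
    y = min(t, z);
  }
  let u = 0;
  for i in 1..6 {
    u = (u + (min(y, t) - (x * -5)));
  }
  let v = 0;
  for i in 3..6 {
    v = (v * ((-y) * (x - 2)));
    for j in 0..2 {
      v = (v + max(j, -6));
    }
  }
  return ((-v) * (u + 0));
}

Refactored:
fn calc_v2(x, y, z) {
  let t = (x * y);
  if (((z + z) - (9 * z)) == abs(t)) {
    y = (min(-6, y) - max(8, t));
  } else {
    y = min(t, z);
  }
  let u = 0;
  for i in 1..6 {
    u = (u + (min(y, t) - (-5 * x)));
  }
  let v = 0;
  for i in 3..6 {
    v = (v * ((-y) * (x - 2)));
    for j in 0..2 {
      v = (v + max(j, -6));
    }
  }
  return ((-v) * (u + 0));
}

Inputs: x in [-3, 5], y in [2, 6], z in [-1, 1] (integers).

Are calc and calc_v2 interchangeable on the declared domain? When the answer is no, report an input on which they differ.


Try x=0, y=2, z=0.
calc: t := 0 | (((z + z) - (9 * z)) == abs(t)): true | y := -6 | u := 0 | iter i=1: | u := -6 | iter i=2: | u := -12 | iter i=3: | u := -18 | iter i=4: | u := -24 | iter i=5: | u := -30 | v := 0 | iter i=3: | v := 0 | iter j=0: | v := 0 | iter j=1: | v := 1 | iter i=4: | v := -12 | iter j=0: | v := -12 | iter j=1: | v := -11 | iter i=5: | v := 132 | iter j=0: | v := 132 | iter j=1: | v := 133 | result 3990
calc_v2: t := 0 | (((z + z) - (9 * z)) == abs(t)): true | y := -14 | u := 0 | iter i=1: | u := -14 | iter i=2: | u := -28 | iter i=3: | u := -42 | iter i=4: | u := -56 | iter i=5: | u := -70 | v := 0 | iter i=3: | v := 0 | iter j=0: | v := 0 | iter j=1: | v := 1 | iter i=4: | v := -28 | iter j=0: | v := -28 | iter j=1: | v := -27 | iter i=5: | v := 756 | iter j=0: | v := 756 | iter j=1: | v := 757 | result 52990
3990 and 52990 differ, so these are not the same function on this domain.
verdict: not equivalent; witness: x=0, y=2, z=0


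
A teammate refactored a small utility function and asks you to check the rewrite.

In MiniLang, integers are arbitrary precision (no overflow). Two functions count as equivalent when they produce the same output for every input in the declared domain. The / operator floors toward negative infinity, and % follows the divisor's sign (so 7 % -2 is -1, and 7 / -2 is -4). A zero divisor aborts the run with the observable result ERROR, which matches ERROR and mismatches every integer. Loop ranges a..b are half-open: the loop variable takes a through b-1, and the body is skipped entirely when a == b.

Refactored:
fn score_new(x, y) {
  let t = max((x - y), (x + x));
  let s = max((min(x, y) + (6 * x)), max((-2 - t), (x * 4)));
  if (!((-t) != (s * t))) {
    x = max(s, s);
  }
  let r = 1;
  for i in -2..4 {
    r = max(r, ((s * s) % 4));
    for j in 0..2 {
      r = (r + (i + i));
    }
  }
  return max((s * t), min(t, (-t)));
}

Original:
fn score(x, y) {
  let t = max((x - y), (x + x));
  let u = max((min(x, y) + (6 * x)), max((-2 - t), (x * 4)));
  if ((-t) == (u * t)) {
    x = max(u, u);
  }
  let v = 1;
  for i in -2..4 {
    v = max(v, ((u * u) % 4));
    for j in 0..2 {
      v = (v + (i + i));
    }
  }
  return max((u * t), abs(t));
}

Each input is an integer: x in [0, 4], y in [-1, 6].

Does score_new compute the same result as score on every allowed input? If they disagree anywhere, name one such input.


There is a counterexample at x=0, y=-1: 1 on one side, 0 on the other.
score: t=1, then u=0, then ((-t) == (u * t)) is false, then v=1, then (i=-2), then v=1, then (j=0), then v=-3, then (j=1), then v=-7, then (i=-1), then v=0, then (j=0), then v=-2, then (j=1), then v=-4, then (i=0), then v=0, then (j=0), then v=0, then (j=1), then v=0, then (i=1), then v=0, then (j=0), then v=2, then (j=1), then v=4, then (i=2), then v=4, then (j=0), then v=8, then (j=1), then v=12, then (i=3), then v=12, then (j=0), then v=18, then (j=1), then v=24, then returns 1
score_new: t=1, then s=0, then (!((-t) != (s * t))) is false, then r=1, then (i=-2), then r=1, then (j=0), then r=-3, then (j=1), then r=-7, then (i=-1), then r=0, then (j=0), then r=-2, then (j=1), then r=-4, then (i=0), then r=0, then (j=0), then r=0, then (j=1), then r=0, then (i=1), then r=0, then (j=0), then r=2, then (j=1), then r=4, then (i=2), then r=4, then (j=0), then r=8, then (j=1), then r=12, then (i=3), then r=12, then (j=0), then r=18, then (j=1), then r=24, then returns 0
verdict: not equivalent; witness: x=0, y=-1


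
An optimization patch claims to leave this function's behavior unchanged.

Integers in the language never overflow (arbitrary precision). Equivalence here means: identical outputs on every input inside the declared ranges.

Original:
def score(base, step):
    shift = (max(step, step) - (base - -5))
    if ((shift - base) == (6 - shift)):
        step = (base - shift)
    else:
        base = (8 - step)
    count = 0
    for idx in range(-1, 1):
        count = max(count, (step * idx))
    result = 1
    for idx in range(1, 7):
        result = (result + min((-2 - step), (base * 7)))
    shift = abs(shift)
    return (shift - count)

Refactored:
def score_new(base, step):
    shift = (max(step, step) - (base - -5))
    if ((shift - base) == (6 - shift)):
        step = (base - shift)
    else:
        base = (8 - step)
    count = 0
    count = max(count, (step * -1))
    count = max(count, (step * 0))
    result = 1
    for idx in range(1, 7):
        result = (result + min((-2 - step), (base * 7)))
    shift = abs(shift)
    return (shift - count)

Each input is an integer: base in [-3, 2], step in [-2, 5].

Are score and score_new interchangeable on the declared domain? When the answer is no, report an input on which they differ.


The two versions differ — the changes include arithmetic usage differs; and loop structure differs; and min/max/abs usage differs; and constant usage differs.
Spot check at base=-3, step=3 — score: shift := 1 | ((shift - base) == (6 - shift)): false | base := 5 | count := 0 | iter idx=-1: | count := 0 | iter idx=0: | count := 0 | result := 1 | iter idx=1: | result := -4 | iter idx=2: | result := -9 | iter idx=3: | result := -14 | iter idx=4: | result := -19 | iter idx=5: | result := -24 | iter idx=6: | result := -29 | shift := 1 | result 1. score_new: shift := 1 | ((shift - base) == (6 - shift)): false | base := 5 | count := 0 | count := 0 | count := 0 | result := 1 | iter idx=1: | result := -4 | iter idx=2: | result := -9 | iter idx=3: | result := -14 | iter idx=4: | result := -19 | iter idx=5: | result := -24 | iter idx=6: | result := -29 | shift := 1 | result 1. Both give 1.
An exhaustive pass over the 48 declared inputs shows identical outputs.
verdict: equivalent


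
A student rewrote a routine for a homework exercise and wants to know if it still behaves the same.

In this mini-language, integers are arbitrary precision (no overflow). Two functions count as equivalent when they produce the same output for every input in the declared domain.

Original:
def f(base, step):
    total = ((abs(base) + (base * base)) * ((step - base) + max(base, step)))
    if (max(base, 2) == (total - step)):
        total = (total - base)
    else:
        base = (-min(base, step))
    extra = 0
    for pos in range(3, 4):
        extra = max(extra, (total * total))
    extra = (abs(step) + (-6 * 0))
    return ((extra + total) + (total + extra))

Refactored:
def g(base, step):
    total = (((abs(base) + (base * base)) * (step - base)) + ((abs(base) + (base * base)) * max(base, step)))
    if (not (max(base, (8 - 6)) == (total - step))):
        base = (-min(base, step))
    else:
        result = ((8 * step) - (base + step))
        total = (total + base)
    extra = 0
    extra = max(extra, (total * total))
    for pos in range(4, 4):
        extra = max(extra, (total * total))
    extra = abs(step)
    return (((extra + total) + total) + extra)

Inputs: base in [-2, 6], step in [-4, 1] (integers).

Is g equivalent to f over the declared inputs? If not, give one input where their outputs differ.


Not equivalent: base=-1, step=0 separates them (6 vs 2).
f: total becomes 2; next (max(base, 2) == (total - step)) evaluates to true; next total becomes 3; next extra becomes 0; next at pos=3:; next extra becomes 9; next extra becomes 0; next final value 6
g: total becomes 2; next (not (max(base, (8 - 6)) == (total - step))) evaluates to false; next result becomes 1; next total becomes 1; next extra becomes 0; next extra becomes 1; next pos never enters its loop body; next extra becomes 0; next final value 2
verdict: not equivalent; witness: base=-1, step=0


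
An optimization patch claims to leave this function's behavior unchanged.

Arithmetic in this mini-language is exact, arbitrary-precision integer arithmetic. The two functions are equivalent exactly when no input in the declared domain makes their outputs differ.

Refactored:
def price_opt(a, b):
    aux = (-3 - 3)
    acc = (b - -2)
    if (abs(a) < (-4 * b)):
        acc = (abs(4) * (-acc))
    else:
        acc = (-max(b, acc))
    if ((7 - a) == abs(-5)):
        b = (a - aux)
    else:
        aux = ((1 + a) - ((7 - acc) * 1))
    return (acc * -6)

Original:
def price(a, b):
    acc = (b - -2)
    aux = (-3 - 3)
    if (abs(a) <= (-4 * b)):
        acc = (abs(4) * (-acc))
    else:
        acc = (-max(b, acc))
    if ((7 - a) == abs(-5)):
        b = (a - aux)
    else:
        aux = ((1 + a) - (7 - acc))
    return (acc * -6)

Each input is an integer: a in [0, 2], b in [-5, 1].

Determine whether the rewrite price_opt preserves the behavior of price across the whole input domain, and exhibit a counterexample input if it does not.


Not equivalent: a=0, b=0 separates them (48 vs 12).
price: acc = 2; aux = -6; (abs(a) <= (-4 * b)) -> true; acc = -8; ((7 - a) == abs(-5)) -> false; aux = -14; return 48
price_opt: aux = -6; acc = 2; (abs(a) < (-4 * b)) -> false; acc = -2; ((7 - a) == abs(-5)) -> false; aux = -8; return 12
verdict: not equivalent; witness: a=0, b=0


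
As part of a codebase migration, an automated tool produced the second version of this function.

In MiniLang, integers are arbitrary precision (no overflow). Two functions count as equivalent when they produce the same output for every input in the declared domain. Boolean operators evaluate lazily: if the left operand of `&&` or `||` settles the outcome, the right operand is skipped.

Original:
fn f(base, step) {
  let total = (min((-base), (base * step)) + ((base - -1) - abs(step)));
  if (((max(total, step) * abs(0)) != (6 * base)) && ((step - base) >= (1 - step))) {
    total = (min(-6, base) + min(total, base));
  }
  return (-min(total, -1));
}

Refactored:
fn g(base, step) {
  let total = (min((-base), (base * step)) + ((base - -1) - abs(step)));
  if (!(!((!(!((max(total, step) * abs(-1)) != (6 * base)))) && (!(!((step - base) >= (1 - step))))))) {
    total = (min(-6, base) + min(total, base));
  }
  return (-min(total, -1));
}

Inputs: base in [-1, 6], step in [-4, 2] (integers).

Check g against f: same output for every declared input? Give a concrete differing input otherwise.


On input base=0, step=1, f returns 1 while g returns 6.
verdict: not equivalent; witness: base=0, step=1


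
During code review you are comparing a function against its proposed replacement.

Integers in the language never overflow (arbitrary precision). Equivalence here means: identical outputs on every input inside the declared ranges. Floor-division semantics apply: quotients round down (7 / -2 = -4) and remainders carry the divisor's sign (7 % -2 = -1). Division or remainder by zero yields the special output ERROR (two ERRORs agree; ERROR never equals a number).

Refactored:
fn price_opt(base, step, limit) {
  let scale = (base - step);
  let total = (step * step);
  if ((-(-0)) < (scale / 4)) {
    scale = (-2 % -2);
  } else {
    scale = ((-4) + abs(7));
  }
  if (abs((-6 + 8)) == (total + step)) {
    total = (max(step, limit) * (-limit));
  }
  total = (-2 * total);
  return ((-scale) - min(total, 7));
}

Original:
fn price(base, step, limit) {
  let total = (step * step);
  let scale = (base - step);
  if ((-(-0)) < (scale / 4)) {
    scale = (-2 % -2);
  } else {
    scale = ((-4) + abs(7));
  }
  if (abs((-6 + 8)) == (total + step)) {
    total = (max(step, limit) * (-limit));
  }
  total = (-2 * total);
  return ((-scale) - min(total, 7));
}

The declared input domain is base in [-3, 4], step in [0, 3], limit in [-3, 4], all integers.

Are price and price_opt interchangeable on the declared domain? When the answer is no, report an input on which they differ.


Behavior is preserved: although same computation, different form, the outputs never diverge.
As a probe, take base=0, step=1, limit=-1: price runs total := 1 | scale := -1 | ((-(-0)) < (scale / 4)): false | scale := 3 | (abs((-6 + 8)) == (total + step)): true | total := 1 | total := -2 | result -1; price_opt runs scale := -1 | total := 1 | ((-(-0)) < (scale / 4)): false | scale := 3 | (abs((-6 + 8)) == (total + step)): true | total := 1 | total := -2 | result -1; both end at -1.
Every one of the 256 inputs gives matching results.
verdict: equivalent


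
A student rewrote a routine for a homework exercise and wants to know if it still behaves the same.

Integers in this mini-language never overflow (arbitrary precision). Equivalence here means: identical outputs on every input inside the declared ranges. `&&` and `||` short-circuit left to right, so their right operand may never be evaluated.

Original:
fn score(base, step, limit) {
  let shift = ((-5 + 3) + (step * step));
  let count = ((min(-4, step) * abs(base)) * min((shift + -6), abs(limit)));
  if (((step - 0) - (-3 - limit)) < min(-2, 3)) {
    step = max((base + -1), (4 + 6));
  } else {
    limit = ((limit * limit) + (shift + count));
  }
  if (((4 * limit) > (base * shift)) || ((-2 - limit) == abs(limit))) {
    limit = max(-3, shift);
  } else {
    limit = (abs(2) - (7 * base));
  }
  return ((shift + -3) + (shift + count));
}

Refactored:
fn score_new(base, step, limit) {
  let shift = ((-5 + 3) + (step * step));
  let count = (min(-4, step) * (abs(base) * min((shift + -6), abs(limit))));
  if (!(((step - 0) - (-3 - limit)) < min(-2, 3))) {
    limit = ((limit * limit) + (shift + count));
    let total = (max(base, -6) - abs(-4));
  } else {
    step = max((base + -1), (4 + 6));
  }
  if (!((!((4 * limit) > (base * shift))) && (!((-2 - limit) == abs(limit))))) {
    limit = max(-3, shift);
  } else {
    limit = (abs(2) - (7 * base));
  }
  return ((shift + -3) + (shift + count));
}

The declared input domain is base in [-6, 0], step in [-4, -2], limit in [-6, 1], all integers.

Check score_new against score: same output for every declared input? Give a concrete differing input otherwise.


Reading the diff, among the changes: boolean connective usage differs, plus statement counts differ, plus min/max/abs usage differs, plus arithmetic usage differs, plus constant usage differs, plus local variable names differ.
One worked example (base=0, step=-2, limit=-2) — score: shift becomes 2; next count becomes 0; next (((step - 0) - (-3 - limit)) < min(-2, 3)) evaluates to false; next limit becomes 6; next (((4 * limit) > (base * shift)) || ((-2 - limit) == abs(limit))) evaluates to true; next limit becomes 2; next final value 1; score_new: shift becomes 2; next count becomes 0; next (!(((step - 0) - (-3 - limit)) < min(-2, 3))) evaluates to true; next limit becomes 6; next total becomes -4; next (!((!((4 * limit) > (base * shift))) && (!((-2 - limit) == abs(limit))))) evaluates to true; next limit becomes 2; next final value 1; agreement on 1.
Every one of the 168 inputs gives matching results.
verdict: equivalent


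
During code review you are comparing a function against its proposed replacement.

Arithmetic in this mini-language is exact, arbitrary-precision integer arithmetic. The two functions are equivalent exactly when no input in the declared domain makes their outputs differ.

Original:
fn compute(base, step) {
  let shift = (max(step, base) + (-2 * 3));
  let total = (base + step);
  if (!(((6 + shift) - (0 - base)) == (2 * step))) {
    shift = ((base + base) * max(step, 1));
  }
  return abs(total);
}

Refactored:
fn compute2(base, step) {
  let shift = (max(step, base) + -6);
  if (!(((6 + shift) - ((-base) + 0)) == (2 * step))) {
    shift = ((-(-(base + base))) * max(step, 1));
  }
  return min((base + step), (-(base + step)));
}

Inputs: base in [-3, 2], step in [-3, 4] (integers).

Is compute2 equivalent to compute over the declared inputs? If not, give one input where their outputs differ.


Run the pair on base=-3, step=-3.
compute: shift becomes -9; next total becomes -6; next (!(((6 + shift) - (0 - base)) == (2 * step))) evaluates to false; next final value 6
compute2: shift becomes -9; next (!(((6 + shift) - ((-base) + 0)) == (2 * step))) evaluates to false; next final value -6
6 and -6 differ, so these are not the same function on this domain.
verdict: not equivalent; witness: base=-3, step=-3


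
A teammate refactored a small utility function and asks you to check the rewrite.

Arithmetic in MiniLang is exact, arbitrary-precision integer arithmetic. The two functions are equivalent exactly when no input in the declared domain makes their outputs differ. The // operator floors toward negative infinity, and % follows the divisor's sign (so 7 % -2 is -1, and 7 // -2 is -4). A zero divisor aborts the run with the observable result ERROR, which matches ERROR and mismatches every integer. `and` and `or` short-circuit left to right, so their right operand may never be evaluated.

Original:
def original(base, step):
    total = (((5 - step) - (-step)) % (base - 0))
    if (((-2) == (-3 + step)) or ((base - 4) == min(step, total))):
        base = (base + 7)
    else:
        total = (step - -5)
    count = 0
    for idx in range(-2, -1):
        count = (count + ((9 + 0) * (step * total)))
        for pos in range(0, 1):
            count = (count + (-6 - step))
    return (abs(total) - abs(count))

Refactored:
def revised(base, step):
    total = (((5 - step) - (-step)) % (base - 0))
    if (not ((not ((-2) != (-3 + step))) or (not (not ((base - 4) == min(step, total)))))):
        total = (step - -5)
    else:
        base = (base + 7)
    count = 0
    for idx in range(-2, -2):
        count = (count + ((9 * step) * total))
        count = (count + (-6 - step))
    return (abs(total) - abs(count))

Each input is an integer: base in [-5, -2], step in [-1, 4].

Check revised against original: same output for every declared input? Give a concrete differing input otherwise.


These are not equivalent — on base=-5, step=-1 the outputs split (-37 vs 4).
original: total := 0 | (((-2) == (-3 + step)) or ((base - 4) == min(step, total))): false | total := 4 | count := 0 | iter idx=-2: | count := -36 | iter pos=0: | count := -41 | result -37
revised: total := 0 | (not ((not ((-2) != (-3 + step))) or (not (not ((base - 4) == min(step, total)))))): true | total := 4 | count := 0 | loop over idx: empty range | result 4
verdict: not equivalent; witness: base=-5, step=-1


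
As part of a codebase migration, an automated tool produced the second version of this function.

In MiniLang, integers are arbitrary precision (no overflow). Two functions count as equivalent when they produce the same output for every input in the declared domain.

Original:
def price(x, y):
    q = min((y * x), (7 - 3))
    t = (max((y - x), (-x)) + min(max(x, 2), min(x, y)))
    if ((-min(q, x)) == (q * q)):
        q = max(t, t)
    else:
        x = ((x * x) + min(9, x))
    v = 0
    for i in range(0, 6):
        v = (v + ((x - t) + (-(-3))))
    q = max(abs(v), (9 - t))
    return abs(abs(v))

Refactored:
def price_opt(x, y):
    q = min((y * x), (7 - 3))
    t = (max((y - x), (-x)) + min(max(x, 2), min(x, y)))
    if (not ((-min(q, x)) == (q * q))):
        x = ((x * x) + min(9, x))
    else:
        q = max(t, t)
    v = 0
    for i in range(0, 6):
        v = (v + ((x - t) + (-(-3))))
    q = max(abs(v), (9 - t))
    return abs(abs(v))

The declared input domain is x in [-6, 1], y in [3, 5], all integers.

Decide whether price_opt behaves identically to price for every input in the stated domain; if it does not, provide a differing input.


Reading the diff, among the changes: boolean connective usage differs.
Spot check at x=0, y=5 — price: q := 0 | t := 5 | ((-min(q, x)) == (q * q)): true | q := 5 | v := 0 | iter i=0: | v := -2 | iter i=1: | v := -4 | iter i=2: | v := -6 | iter i=3: | v := -8 | iter i=4: | v := -10 | iter i=5: | v := -12 | q := 12 | result 12. price_opt: q := 0 | t := 5 | (not ((-min(q, x)) == (q * q))): false | q := 5 | v := 0 | iter i=0: | v := -2 | iter i=1: | v := -4 | iter i=2: | v := -6 | iter i=3: | v := -8 | iter i=4: | v := -10 | iter i=5: | v := -12 | q := 12 | result 12. Both give 12.
Across all 24 domain points the two functions coincide.
verdict: equivalent


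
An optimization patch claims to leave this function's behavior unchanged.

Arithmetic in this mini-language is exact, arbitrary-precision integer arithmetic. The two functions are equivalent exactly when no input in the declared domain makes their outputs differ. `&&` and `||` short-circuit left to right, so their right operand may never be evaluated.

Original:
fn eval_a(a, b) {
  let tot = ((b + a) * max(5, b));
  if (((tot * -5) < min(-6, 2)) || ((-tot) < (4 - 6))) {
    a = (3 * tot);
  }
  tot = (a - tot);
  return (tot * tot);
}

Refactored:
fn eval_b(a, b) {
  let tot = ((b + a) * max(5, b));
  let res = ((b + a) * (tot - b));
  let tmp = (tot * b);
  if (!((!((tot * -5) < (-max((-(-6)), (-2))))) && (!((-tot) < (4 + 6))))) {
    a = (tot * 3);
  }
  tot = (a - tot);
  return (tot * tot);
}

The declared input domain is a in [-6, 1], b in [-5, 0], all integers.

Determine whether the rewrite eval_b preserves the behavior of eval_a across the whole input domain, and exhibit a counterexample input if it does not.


Evaluate both at a=-1, b=0.
eval_a: tot := -5 | (((tot * -5) < min(-6, 2)) || ((-tot) < (4 - 6))): false | tot := 4 | result 16
eval_b: tot := -5 | res := 5 | tmp := 0 | (!((!((tot * -5) < (-max((-(-6)), (-2))))) && (!((-tot) < (4 + 6))))): true | a := -15 | tot := -10 | result 100
16 vs 100 — the two versions disagree here.
verdict: not equivalent; witness: a=-1, b=0


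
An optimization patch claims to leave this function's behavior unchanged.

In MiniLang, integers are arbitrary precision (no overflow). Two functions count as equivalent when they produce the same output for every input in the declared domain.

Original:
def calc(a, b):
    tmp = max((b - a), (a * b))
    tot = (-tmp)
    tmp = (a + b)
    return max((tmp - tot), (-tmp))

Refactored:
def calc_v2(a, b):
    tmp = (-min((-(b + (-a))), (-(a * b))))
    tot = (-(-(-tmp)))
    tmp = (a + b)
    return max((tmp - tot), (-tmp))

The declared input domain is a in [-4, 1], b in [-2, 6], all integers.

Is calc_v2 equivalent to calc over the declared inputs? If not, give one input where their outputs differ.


The two versions differ — the changes include min/max/abs usage differs, and arithmetic usage differs.
Tracing a=1, b=1: calc: tmp=1, then tot=-1, then tmp=2, then returns 3 | calc_v2: tmp=1, then tot=-1, then tmp=2, then returns 3 — matching result 3.
Checked all 54 inputs in the declared domain: the outputs agree on every one.
verdict: equivalent


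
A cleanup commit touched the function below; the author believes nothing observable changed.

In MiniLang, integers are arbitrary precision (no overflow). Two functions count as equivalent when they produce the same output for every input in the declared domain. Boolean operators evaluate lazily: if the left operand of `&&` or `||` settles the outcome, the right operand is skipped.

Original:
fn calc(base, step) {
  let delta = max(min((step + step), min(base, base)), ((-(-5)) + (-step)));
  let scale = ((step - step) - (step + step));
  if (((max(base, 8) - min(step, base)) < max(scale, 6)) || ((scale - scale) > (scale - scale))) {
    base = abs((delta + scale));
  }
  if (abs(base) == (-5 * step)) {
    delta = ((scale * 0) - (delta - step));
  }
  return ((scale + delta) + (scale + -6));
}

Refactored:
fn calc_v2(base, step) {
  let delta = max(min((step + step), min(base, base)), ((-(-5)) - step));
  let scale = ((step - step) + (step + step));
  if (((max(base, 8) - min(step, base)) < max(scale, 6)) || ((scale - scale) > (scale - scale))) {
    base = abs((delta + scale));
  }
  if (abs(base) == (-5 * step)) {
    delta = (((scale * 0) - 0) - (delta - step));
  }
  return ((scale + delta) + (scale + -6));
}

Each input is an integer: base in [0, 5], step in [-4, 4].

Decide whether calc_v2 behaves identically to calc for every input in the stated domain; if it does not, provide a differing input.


base=0, step=-4 yields 19 from calc but -13 from calc_v2.
verdict: not equivalent; witness: base=0, step=-4


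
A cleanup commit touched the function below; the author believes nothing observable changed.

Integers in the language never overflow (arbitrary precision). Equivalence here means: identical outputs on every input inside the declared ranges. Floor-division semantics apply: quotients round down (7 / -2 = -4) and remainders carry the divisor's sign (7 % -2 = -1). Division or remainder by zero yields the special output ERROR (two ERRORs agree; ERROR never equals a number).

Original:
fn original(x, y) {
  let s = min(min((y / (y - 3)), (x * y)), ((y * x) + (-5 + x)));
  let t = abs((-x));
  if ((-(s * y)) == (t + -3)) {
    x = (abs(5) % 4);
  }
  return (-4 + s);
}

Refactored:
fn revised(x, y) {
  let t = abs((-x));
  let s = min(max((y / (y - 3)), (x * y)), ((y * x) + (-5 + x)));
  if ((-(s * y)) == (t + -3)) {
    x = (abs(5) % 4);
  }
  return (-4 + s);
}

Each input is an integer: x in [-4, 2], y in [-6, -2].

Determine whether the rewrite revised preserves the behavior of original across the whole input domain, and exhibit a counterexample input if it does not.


x=-4, y=-6 yields -4 from original but 11 from revised.
verdict: not equivalent; witness: x=-4, y=-6


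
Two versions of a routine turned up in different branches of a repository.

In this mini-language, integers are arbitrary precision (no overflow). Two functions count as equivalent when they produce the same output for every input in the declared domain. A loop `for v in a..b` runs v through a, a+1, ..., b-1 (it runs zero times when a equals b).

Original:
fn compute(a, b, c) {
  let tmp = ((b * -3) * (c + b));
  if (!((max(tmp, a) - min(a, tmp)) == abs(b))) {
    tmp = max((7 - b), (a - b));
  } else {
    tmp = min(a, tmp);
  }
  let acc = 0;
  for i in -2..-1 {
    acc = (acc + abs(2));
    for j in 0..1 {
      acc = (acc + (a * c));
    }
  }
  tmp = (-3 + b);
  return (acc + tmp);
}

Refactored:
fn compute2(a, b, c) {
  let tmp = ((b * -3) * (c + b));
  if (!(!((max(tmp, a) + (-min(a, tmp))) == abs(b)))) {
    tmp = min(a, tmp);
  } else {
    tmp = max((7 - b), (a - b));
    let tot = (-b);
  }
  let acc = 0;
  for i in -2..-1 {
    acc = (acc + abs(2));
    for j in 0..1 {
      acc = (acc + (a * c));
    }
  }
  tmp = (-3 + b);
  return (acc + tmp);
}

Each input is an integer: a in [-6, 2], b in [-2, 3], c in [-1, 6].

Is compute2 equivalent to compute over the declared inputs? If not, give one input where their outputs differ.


This is a faithful refactor — boolean connective usage differs, plus arithmetic usage differs, plus local variable names differ, plus statement counts differ, but the computed results match everywhere.
Spot check at a=-1, b=2, c=4 — compute: tmp=-36, then (!((max(tmp, a) - min(a, tmp)) == abs(b))) is true, then tmp=5, then acc=0, then (i=-2), then acc=2, then (j=0), then acc=-2, then tmp=-1, then returns -3. compute2: tmp=-36, then (!(!((max(tmp, a) + (-min(a, tmp))) == abs(b)))) is false, then tmp=5, then tot=-2, then acc=0, then (i=-2), then acc=2, then (j=0), then acc=-2, then tmp=-1, then returns -3. Both give -3.
Every one of the 432 inputs gives matching results.
verdict: equivalent


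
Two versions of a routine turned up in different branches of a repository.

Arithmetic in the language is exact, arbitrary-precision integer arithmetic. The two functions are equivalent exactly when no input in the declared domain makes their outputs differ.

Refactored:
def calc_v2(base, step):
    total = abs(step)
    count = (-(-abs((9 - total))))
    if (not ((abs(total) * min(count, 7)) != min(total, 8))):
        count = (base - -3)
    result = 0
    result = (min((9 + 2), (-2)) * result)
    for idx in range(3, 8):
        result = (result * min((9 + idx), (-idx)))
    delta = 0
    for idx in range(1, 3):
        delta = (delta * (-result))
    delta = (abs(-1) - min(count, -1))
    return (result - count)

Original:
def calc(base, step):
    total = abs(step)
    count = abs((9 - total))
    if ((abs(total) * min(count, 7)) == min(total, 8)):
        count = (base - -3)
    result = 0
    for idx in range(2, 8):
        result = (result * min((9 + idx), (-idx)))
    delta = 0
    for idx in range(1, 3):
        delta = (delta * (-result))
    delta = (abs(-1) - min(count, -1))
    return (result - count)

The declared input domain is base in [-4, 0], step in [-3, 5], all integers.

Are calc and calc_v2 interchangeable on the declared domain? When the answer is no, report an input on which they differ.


Side by side, the visible changes include: constant usage differs; boolean connective usage differs; arithmetic usage differs; loop structure differs; statement counts differ; comparison usage differs; min/max/abs usage differs.
As a probe, take base=-2, step=1: calc runs total := 1 | count := 8 | ((abs(total) * min(count, 7)) == min(total, 8)): false | result := 0 | iter idx=2: | result := 0 | iter idx=3: | result := 0 | iter idx=4: | result := 0 | iter idx=5: | result := 0 | iter idx=6: | result := 0 | iter idx=7: | result := 0 | delta := 0 | iter idx=1: | delta := 0 | iter idx=2: | delta := 0 | delta := 2 | result -8; calc_v2 runs total := 1 | count := 8 | (not ((abs(total) * min(count, 7)) != min(total, 8))): false | result := 0 | result := 0 | iter idx=3: | result := 0 | iter idx=4: | result := 0 | iter idx=5: | result := 0 | iter idx=6: | result := 0 | iter idx=7: | result := 0 | delta := 0 | iter idx=1: | delta := 0 | iter idx=2: | delta := 0 | delta := 2 | result -8; both end at -8.
Across all 45 domain points the two functions coincide.
verdict: equivalent


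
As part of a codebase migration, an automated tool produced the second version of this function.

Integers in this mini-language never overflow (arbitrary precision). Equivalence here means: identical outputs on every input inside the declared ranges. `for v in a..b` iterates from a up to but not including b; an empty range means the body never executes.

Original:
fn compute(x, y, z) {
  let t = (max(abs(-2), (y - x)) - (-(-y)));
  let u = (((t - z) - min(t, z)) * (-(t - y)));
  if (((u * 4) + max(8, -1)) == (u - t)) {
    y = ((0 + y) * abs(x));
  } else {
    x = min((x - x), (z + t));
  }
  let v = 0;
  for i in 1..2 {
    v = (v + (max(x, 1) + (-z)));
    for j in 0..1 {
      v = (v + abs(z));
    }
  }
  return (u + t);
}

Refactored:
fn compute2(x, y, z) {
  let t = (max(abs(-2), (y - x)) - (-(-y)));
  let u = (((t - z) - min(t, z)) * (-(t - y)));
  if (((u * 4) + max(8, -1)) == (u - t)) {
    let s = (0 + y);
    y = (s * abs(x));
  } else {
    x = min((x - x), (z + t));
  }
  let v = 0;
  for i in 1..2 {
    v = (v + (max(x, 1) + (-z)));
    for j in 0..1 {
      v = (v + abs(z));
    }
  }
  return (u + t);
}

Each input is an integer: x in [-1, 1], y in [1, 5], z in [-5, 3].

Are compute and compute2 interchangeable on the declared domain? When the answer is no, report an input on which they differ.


Differences: local variable names differ; also statement counts differ — yet all 135 inputs agree.
verdict: equivalent
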